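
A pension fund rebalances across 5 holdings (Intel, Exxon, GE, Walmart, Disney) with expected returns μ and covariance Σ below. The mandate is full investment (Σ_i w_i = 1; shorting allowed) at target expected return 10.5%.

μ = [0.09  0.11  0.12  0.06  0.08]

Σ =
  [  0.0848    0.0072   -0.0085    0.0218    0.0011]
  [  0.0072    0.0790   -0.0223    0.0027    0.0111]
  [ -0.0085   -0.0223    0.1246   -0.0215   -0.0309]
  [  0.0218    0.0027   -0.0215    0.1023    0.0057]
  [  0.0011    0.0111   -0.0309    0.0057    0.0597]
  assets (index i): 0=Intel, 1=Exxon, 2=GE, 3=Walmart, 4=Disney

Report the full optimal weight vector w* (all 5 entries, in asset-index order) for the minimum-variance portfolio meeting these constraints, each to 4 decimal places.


p=Σ⁻¹μ = [0.9311  1.5467  1.8988  0.6373  1.9572]
q=Σ⁻¹𝟙 = [9.6385  13.4583  18.4326  9.9774  22.6584]
a=μᵀp=0.676608  b=𝟙ᵀp=6.971112  c=𝟙ᵀq=74.165279  D=ac−b²=1.584380
λ₁=(c·0.105−b)/D = (74.165279·0.105−6.971112)/1.584380 = 0.515181
λ₂=(a−b·0.105)/D = (0.676608−6.971112·0.105)/1.584380 = -0.034941
w* = 0.515181·p + -0.034941·q:
  w_0 = 0.515181·0.9311 + -0.034941·9.6385 = 0.1429  (Intel)
  w_1 = 0.515181·1.5467 + -0.034941·13.4583 = 0.3266  (Exxon)
  w_2 = 0.515181·1.8988 + -0.034941·18.4326 = 0.3342  (GE)
  w_3 = 0.515181·0.6373 + -0.034941·9.9774 = -0.0203  (Walmart)
  w_4 = 0.515181·1.9572 + -0.034941·22.6584 = 0.2166  (Disney)
Σw_i=1.0000  μᵀw=0.1050
σ²=wᵀΣw=λ₁·μ_p+λ₂ = 0.515181·0.105 + -0.034941 = 0.019153 ≈ 0.0192

0.1429  0.3266  0.3342  -0.0203  0.2166


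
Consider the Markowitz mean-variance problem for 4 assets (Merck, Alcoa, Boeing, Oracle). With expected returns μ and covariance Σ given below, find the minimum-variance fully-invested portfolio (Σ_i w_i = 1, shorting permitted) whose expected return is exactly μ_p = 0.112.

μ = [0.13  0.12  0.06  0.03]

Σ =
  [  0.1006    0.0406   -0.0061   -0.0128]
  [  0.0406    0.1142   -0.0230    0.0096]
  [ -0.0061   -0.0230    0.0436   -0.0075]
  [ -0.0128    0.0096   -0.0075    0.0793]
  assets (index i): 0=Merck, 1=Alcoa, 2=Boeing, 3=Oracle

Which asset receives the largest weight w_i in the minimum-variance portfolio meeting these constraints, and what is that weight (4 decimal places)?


g=Σ⁻¹μ = [1.0797  1.0554  2.1927  0.6322]
h=Σ⁻¹𝟙 = [9.7015  10.5289  32.5970  15.9846]
a=μᵀg=0.417539  b=𝟙ᵀg=4.960017  c=𝟙ᵀh=68.811958  D=ac−b²=4.129872
λ₁=(c·0.112−b)/D = (68.811958·0.112−4.960017)/4.129872 = 0.665135
λ₂=(a−b·0.112)/D = (0.417539−4.960017·0.112)/4.129872 = -0.033411
w* = 0.665135·g + -0.033411·h:
  w_0 = 0.665135·1.0797 + -0.033411·9.7015 = 0.3940  (Merck)
  w_1 = 0.665135·1.0554 + -0.033411·10.5289 = 0.3502  (Alcoa)
  w_2 = 0.665135·2.1927 + -0.033411·32.5970 = 0.3693  (Boeing)
  w_3 = 0.665135·0.6322 + -0.033411·15.9846 = -0.1136  (Oracle)
Σw_i=1.0000  μᵀw=0.1120
σ²=wᵀΣw=λ₁·μ_p+λ₂ = 0.665135·0.112 + -0.033411 = 0.041084 ≈ 0.0411

Merck (0.3940)


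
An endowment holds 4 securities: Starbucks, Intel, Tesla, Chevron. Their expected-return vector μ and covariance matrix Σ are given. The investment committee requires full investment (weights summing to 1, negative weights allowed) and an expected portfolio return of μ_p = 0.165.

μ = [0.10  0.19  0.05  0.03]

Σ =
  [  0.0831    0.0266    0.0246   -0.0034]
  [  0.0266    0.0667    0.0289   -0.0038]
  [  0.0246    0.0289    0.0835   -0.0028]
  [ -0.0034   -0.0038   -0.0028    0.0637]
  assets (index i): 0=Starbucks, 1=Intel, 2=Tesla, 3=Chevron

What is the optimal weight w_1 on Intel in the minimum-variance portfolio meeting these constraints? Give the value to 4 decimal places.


u=Σ⁻¹μ = [0.4461  2.9359  -0.5271  0.6467]
v=Σ⁻¹𝟙 = [7.4943  9.9911  6.8801  16.9970]
a=μᵀu=0.595477  b=𝟙ᵀu=3.501652  c=𝟙ᵀv=41.362529  D=ac−b²=12.368867
λ₁=(c·0.165−b)/D = (41.362529·0.165−3.501652)/12.368867 = 0.268672
λ₂=(a−b·0.165)/D = (0.595477−3.501652·0.165)/12.368867 = 0.001431
w* = 0.268672·u + 0.001431·v:
  w_0 = 0.268672·0.4461 + 0.001431·7.4943 = 0.1306  (Starbucks)
  w_1 = 0.268672·2.9359 + 0.001431·9.9911 = 0.8031  (Intel)
  w_2 = 0.268672·-0.5271 + 0.001431·6.8801 = -0.1318  (Tesla)
  w_3 = 0.268672·0.6467 + 0.001431·16.9970 = 0.1981  (Chevron)
Σw_i=1.0000  μᵀw=0.1650
σ²=wᵀΣw=λ₁·μ_p+λ₂ = 0.268672·0.165 + 0.001431 = 0.045762 ≈ 0.0458

0.8031


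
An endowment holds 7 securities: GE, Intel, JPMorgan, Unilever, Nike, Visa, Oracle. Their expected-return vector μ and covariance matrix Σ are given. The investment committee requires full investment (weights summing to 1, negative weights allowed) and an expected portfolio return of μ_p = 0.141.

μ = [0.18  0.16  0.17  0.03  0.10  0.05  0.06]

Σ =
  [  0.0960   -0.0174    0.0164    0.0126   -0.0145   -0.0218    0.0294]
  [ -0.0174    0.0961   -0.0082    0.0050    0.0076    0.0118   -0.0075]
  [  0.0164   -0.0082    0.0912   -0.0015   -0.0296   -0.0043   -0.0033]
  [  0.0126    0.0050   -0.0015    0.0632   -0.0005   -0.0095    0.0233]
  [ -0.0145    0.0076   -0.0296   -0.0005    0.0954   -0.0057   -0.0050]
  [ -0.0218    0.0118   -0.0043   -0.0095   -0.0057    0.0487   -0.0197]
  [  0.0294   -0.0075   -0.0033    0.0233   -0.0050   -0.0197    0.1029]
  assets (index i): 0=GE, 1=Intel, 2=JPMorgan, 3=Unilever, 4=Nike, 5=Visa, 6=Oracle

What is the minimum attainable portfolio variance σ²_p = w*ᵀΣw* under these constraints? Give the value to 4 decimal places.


0.0132

u=Σ⁻¹μ = [2.4814  1.9002  2.4450  0.0274  2.2119  2.4226  0.6561]
v=Σ⁻¹𝟙 = [14.9389  8.7188  18.0899  13.9988  20.5256  36.4818  11.4775]
a=μᵀu=1.548841  b=𝟙ᵀu=12.144572  c=𝟙ᵀv=124.231396  D=ac−b²=44.923995
λ₁=(c·0.141−b)/D = (124.231396·0.141−12.144572)/44.923995 = 0.119581
λ₂=(a−b·0.141)/D = (1.548841−12.144572·0.141)/44.923995 = -0.003640
w* = 0.119581·u + -0.003640·v:
  w_0 = 0.119581·2.4814 + -0.003640·14.9389 = 0.2423  (GE)
  w_1 = 0.119581·1.9002 + -0.003640·8.7188 = 0.1955  (Intel)
  w_2 = 0.119581·2.4450 + -0.003640·18.0899 = 0.2265  (JPMorgan)
  w_3 = 0.119581·0.0274 + -0.003640·13.9988 = -0.0477  (Unilever)
  w_4 = 0.119581·2.2119 + -0.003640·20.5256 = 0.1898  (Nike)
  w_5 = 0.119581·2.4226 + -0.003640·36.4818 = 0.1569  (Visa)
  w_6 = 0.119581·0.6561 + -0.003640·11.4775 = 0.0367  (Oracle)
Σw_i=1.0000  μᵀw=0.1410
σ²=wᵀΣw=λ₁·μ_p+λ₂ = 0.119581·0.141 + -0.003640 = 0.013220 ≈ 0.0132


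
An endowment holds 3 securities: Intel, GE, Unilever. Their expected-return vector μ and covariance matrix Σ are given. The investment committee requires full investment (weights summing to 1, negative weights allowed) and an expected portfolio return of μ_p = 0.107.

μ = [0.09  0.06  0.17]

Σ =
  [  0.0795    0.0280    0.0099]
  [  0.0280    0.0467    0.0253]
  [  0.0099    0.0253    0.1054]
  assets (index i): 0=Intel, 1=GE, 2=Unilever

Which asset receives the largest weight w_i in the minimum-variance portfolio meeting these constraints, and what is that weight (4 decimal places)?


GE (0.3498)

x=Σ⁻¹μ = [0.9923  -0.1534  1.5565]
y=Σ⁻¹𝟙 = [6.8381  14.3930  5.3905]
a=μᵀx=0.344709  b=𝟙ᵀx=2.395397  c=𝟙ᵀy=26.621621  D=ac−b²=3.438796
λ₁=(c·0.107−b)/D = (26.621621·0.107−2.395397)/3.438796 = 0.131766
λ₂=(a−b·0.107)/D = (0.344709−2.395397·0.107)/3.438796 = 0.025707
w* = 0.131766·x + 0.025707·y:
  w_0 = 0.131766·0.9923 + 0.025707·6.8381 = 0.3065  (Intel)
  w_1 = 0.131766·-0.1534 + 0.025707·14.3930 = 0.3498  (GE)
  w_2 = 0.131766·1.5565 + 0.025707·5.3905 = 0.3437  (Unilever)
Σw_i=1.0000  μᵀw=0.1070
σ²=wᵀΣw=λ₁·μ_p+λ₂ = 0.131766·0.107 + 0.025707 = 0.039806 ≈ 0.0398


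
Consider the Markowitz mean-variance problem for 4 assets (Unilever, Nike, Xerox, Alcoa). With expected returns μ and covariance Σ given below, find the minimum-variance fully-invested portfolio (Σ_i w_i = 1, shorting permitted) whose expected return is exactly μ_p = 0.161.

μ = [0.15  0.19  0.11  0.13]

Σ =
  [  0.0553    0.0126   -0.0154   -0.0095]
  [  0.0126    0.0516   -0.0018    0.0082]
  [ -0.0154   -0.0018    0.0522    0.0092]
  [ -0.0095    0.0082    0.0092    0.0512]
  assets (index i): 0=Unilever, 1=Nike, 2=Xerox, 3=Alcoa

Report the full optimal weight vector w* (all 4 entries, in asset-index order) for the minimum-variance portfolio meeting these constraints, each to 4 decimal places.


0.2457  0.4799  0.1354  0.1390

g=Σ⁻¹μ = [3.2677  2.6269  2.7694  2.2270]
h=Σ⁻¹𝟙 = [25.2915  11.1482  23.8021  18.1616]
a=μᵀg=1.583428  b=𝟙ᵀg=10.891120  c=𝟙ᵀh=78.403394  D=ac−b²=5.529658
λ₁=(c·0.161−b)/D = (78.403394·0.161−10.891120)/5.529658 = 0.313189
λ₂=(a−b·0.161)/D = (1.583428−10.891120·0.161)/5.529658 = -0.030751
w* = 0.313189·g + -0.030751·h:
  w_0 = 0.313189·3.2677 + -0.030751·25.2915 = 0.2457  (Unilever)
  w_1 = 0.313189·2.6269 + -0.030751·11.1482 = 0.4799  (Nike)
  w_2 = 0.313189·2.7694 + -0.030751·23.8021 = 0.1354  (Xerox)
  w_3 = 0.313189·2.2270 + -0.030751·18.1616 = 0.1390  (Alcoa)
Σw_i=1.0000  μᵀw=0.1610
σ²=wᵀΣw=λ₁·μ_p+λ₂ = 0.313189·0.161 + -0.030751 = 0.019672 ≈ 0.0197


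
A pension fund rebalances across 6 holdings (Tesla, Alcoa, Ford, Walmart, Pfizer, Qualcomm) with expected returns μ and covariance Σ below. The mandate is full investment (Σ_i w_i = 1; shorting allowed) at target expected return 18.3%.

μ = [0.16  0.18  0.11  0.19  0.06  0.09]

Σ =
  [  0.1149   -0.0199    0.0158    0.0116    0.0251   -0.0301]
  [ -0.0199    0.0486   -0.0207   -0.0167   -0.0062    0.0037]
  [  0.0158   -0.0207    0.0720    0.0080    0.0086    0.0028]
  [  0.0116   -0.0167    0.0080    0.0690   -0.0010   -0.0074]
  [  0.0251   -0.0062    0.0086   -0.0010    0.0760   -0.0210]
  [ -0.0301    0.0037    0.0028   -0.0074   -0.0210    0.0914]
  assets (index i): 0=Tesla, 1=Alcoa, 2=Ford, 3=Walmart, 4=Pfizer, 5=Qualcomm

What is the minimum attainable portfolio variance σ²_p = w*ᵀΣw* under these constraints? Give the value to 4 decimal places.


0.0148

p=Σ⁻¹μ = [2.1461  6.9746  2.4300  4.0142  0.9462  1.8770]
q=Σ⁻¹𝟙 = [12.5231  41.7713  18.0506  22.5913  15.7311  18.2645]
a=μᵀp=2.854503  b=𝟙ᵀp=18.388103  c=𝟙ᵀq=128.931855  D=ac−b²=29.913963
λ₁=(c·0.183−b)/D = (128.931855·0.183−18.388103)/29.913963 = 0.174047
λ₂=(a−b·0.183)/D = (2.854503−18.388103·0.183)/29.913963 = -0.017066
w* = 0.174047·p + -0.017066·q:
  w_0 = 0.174047·2.1461 + -0.017066·12.5231 = 0.1598  (Tesla)
  w_1 = 0.174047·6.9746 + -0.017066·41.7713 = 0.5010  (Alcoa)
  w_2 = 0.174047·2.4300 + -0.017066·18.0506 = 0.1149  (Ford)
  w_3 = 0.174047·4.0142 + -0.017066·22.5913 = 0.3131  (Walmart)
  w_4 = 0.174047·0.9462 + -0.017066·15.7311 = -0.1038  (Pfizer)
  w_5 = 0.174047·1.8770 + -0.017066·18.2645 = 0.0150  (Qualcomm)
Σw_i=1.0000  μᵀw=0.1830
σ²=wᵀΣw=λ₁·μ_p+λ₂ = 0.174047·0.183 + -0.017066 = 0.014784 ≈ 0.0148


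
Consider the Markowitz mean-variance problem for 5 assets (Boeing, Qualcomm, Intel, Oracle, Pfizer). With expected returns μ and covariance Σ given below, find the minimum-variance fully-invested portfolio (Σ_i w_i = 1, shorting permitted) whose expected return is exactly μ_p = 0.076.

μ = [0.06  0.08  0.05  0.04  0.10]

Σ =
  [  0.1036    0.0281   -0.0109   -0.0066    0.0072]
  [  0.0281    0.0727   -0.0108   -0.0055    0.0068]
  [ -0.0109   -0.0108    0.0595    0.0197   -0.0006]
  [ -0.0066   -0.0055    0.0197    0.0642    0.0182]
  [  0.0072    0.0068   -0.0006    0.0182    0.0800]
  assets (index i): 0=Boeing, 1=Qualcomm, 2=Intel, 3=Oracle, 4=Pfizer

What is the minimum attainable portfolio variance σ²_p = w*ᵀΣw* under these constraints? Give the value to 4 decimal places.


p=Σ⁻¹μ = [0.3409  1.0305  1.0672  0.1024  1.1164]
q=Σ⁻¹𝟙 = [7.9319  13.2255  17.5315  9.7117  8.5840]
a=μᵀp=0.271992  b=𝟙ᵀp=3.657404  c=𝟙ᵀq=56.984682  D=ac−b²=2.122775
λ₁=(c·0.076−b)/D = (56.984682·0.076−3.657404)/2.122775 = 0.317241
λ₂=(a−b·0.076)/D = (0.271992−3.657404·0.076)/2.122775 = -0.002813
w* = 0.317241·p + -0.002813·q:
  w_0 = 0.317241·0.3409 + -0.002813·7.9319 = 0.0858  (Boeing)
  w_1 = 0.317241·1.0305 + -0.002813·13.2255 = 0.2897  (Qualcomm)
  w_2 = 0.317241·1.0672 + -0.002813·17.5315 = 0.2892  (Intel)
  w_3 = 0.317241·0.1024 + -0.002813·9.7117 = 0.0052  (Oracle)
  w_4 = 0.317241·1.1164 + -0.002813·8.5840 = 0.3300  (Pfizer)
Σw_i=1.0000  μᵀw=0.0760
σ²=wᵀΣw=λ₁·μ_p+λ₂ = 0.317241·0.076 + -0.002813 = 0.021298 ≈ 0.0213

0.0213


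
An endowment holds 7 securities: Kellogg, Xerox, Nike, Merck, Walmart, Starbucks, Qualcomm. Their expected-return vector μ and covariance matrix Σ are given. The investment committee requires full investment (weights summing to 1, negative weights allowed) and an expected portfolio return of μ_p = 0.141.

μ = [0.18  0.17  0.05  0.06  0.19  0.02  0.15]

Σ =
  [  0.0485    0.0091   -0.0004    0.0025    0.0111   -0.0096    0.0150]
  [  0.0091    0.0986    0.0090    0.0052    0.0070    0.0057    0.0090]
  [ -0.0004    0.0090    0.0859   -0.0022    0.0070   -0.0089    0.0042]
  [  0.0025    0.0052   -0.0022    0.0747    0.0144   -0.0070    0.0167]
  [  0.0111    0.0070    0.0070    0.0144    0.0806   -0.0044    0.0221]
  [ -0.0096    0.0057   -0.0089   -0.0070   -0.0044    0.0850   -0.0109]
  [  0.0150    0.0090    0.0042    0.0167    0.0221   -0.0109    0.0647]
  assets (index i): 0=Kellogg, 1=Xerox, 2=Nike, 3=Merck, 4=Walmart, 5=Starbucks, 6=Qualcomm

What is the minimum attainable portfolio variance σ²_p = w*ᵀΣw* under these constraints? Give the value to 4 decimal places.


0.0165

x=Σ⁻¹μ = [2.9752  1.1605  0.3826  0.1843  1.5497  0.7563  0.9929]
y=Σ⁻¹𝟙 = [19.1187  4.5625  12.5425  11.7115  5.0131  17.1463  7.7280]
a=μᵀx=1.221510  b=𝟙ᵀx=8.001425  c=𝟙ᵀy=77.822648  D=ac−b²=31.038330
λ₁=(c·0.141−b)/D = (77.822648·0.141−8.001425)/31.038330 = 0.095739
λ₂=(a−b·0.141)/D = (1.221510−8.001425·0.141)/31.038330 = 0.003006
w* = 0.095739·x + 0.003006·y:
  w_0 = 0.095739·2.9752 + 0.003006·19.1187 = 0.3423  (Kellogg)
  w_1 = 0.095739·1.1605 + 0.003006·4.5625 = 0.1248  (Xerox)
  w_2 = 0.095739·0.3826 + 0.003006·12.5425 = 0.0743  (Nike)
  w_3 = 0.095739·0.1843 + 0.003006·11.7115 = 0.0529  (Merck)
  w_4 = 0.095739·1.5497 + 0.003006·5.0131 = 0.1634  (Walmart)
  w_5 = 0.095739·0.7563 + 0.003006·17.1463 = 0.1239  (Starbucks)
  w_6 = 0.095739·0.9929 + 0.003006·7.7280 = 0.1183  (Qualcomm)
Σw_i=1.0000  μᵀw=0.1410
σ²=wᵀΣw=λ₁·μ_p+λ₂ = 0.095739·0.141 + 0.003006 = 0.016505 ≈ 0.0165


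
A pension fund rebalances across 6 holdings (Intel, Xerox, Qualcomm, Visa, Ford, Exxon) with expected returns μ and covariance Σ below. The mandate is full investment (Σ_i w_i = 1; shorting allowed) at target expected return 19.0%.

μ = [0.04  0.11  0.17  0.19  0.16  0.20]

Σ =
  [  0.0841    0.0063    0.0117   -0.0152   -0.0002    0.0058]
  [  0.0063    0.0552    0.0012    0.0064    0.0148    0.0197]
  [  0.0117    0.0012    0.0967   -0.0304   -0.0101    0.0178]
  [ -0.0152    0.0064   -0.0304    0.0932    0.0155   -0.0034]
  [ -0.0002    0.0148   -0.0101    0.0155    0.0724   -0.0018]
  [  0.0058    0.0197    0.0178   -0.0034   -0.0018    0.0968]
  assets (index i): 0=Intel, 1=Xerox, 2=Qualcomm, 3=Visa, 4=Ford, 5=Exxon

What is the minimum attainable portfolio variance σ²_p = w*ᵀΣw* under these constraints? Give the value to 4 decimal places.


u=Σ⁻¹μ = [0.4667  0.4881  2.4186  2.6082  1.9308  1.6216]
v=Σ⁻¹𝟙 = [11.5680  9.8231  13.5029  14.7806  10.7014  5.8735]
a=μᵀu=1.612321  b=𝟙ᵀu=9.534004  c=𝟙ᵀv=66.249562  D=ac−b²=15.918333
λ₁=(c·0.190−b)/D = (66.249562·0.190−9.534004)/15.918333 = 0.191817
λ₂=(a−b·0.190)/D = (1.612321−9.534004·0.190)/15.918333 = -0.012510
w* = 0.191817·u + -0.012510·v:
  w_0 = 0.191817·0.4667 + -0.012510·11.5680 = -0.0552  (Intel)
  w_1 = 0.191817·0.4881 + -0.012510·9.8231 = -0.0293  (Xerox)
  w_2 = 0.191817·2.4186 + -0.012510·13.5029 = 0.2950  (Qualcomm)
  w_3 = 0.191817·2.6082 + -0.012510·14.7806 = 0.3154  (Visa)
  w_4 = 0.191817·1.9308 + -0.012510·10.7014 = 0.2365  (Ford)
  w_5 = 0.191817·1.6216 + -0.012510·5.8735 = 0.2376  (Exxon)
Σw_i=1.0000  μᵀw=0.1900
σ²=wᵀΣw=λ₁·μ_p+λ₂ = 0.191817·0.190 + -0.012510 = 0.023935 ≈ 0.0239

0.0239


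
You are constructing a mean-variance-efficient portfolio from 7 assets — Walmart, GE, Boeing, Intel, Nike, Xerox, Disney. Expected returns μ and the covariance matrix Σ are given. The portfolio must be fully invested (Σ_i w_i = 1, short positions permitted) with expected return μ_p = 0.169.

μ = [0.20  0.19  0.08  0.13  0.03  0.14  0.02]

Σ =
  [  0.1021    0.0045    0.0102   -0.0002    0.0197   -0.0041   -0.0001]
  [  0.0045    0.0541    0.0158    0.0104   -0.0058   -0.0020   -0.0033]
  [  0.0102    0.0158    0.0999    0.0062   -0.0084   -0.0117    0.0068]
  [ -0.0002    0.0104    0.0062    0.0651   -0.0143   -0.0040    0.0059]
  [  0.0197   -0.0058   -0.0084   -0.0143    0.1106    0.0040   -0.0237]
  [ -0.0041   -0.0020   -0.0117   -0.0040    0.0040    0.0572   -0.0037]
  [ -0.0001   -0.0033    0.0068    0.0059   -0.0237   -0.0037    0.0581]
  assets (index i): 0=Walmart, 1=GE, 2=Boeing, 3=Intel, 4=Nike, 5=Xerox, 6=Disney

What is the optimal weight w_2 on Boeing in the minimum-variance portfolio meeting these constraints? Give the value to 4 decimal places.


u=Σ⁻¹μ = [1.8322  3.1266  0.3418  1.6737  0.3875  2.8906  0.6572]
v=Σ⁻¹𝟙 = [6.1672  16.7132  8.0750  14.5600  15.5638  21.6088  23.4728]
a=μᵀu=1.634842  b=𝟙ᵀu=10.909369  c=𝟙ᵀv=106.160897  D=ac−b²=54.541916
λ₁=(c·0.169−b)/D = (106.160897·0.169−10.909369)/54.541916 = 0.128925
λ₂=(a−b·0.169)/D = (1.634842−10.909369·0.169)/54.541916 = -0.003829
w* = 0.128925·u + -0.003829·v:
  w_0 = 0.128925·1.8322 + -0.003829·6.1672 = 0.2126  (Walmart)
  w_1 = 0.128925·3.1266 + -0.003829·16.7132 = 0.3391  (GE)
  w_2 = 0.128925·0.3418 + -0.003829·8.0750 = 0.0131  (Boeing)
  w_3 = 0.128925·1.6737 + -0.003829·14.5600 = 0.1600  (Intel)
  w_4 = 0.128925·0.3875 + -0.003829·15.5638 = -0.0096  (Nike)
  w_5 = 0.128925·2.8906 + -0.003829·21.6088 = 0.2899  (Xerox)
  w_6 = 0.128925·0.6572 + -0.003829·23.4728 = -0.0052  (Disney)
Σw_i=1.0000  μᵀw=0.1690
σ²=wᵀΣw=λ₁·μ_p+λ₂ = 0.128925·0.169 + -0.003829 = 0.017959 ≈ 0.0180

0.0131


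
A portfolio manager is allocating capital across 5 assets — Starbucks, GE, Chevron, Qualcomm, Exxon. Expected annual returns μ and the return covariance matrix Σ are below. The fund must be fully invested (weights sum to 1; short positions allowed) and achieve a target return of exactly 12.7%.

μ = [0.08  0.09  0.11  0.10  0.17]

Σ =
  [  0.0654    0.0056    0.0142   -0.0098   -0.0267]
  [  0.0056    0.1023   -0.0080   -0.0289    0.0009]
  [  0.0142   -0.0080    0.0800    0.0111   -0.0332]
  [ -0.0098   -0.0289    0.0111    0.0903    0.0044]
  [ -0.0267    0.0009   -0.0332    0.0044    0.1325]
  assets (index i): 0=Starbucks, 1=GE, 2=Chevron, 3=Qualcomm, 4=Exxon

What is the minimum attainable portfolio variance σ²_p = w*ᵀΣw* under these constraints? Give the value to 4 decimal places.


x=Σ⁻¹μ = [1.7527  1.3025  1.8503  1.3874  2.0449]
y=Σ⁻¹𝟙 = [19.1216  14.0101  14.3811  15.1636  14.4050]
a=μᵀx=0.947343  b=𝟙ᵀx=8.337765  c=𝟙ᵀy=77.081327  D=ac−b²=3.504170
λ₁=(c·0.127−b)/D = (77.081327·0.127−8.337765)/3.504170 = 0.414239
λ₂=(a−b·0.127)/D = (0.947343−8.337765·0.127)/3.504170 = -0.031834
w* = 0.414239·x + -0.031834·y:
  w_0 = 0.414239·1.7527 + -0.031834·19.1216 = 0.1173  (Starbucks)
  w_1 = 0.414239·1.3025 + -0.031834·14.0101 = 0.0935  (GE)
  w_2 = 0.414239·1.8503 + -0.031834·14.3811 = 0.3086  (Chevron)
  w_3 = 0.414239·1.3874 + -0.031834·15.1636 = 0.0920  (Qualcomm)
  w_4 = 0.414239·2.0449 + -0.031834·14.4050 = 0.3885  (Exxon)
Σw_i=1.0000  μᵀw=0.1270
σ²=wᵀΣw=λ₁·μ_p+λ₂ = 0.414239·0.127 + -0.031834 = 0.020774 ≈ 0.0208

0.0208


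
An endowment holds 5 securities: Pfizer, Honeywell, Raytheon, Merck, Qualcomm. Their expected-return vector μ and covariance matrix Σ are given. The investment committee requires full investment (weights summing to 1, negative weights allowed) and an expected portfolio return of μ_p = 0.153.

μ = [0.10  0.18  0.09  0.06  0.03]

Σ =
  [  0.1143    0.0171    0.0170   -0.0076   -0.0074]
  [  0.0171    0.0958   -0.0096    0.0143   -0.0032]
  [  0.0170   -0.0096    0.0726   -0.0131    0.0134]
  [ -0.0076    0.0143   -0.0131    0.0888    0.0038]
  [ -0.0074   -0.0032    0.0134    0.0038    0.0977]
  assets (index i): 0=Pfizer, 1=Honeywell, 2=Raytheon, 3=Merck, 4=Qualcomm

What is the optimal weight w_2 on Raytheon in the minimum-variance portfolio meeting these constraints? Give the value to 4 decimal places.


x=Σ⁻¹μ = [0.4312  1.8618  1.4646  0.6213  0.1757]
y=Σ⁻¹𝟙 = [6.6602  9.1423  14.0020  12.0545  8.6500]
a=μᵀx=0.552611  b=𝟙ᵀx=4.554581  c=𝟙ᵀy=50.508983  D=ac−b²=7.167598
λ₁=(c·0.153−b)/D = (50.508983·0.153−4.554581)/7.167598 = 0.442728
λ₂=(a−b·0.153)/D = (0.552611−4.554581·0.153)/7.167598 = -0.020124
w* = 0.442728·x + -0.020124·y:
  w_0 = 0.442728·0.4312 + -0.020124·6.6602 = 0.0569  (Pfizer)
  w_1 = 0.442728·1.8618 + -0.020124·9.1423 = 0.6403  (Honeywell)
  w_2 = 0.442728·1.4646 + -0.020124·14.0020 = 0.3666  (Raytheon)
  w_3 = 0.442728·0.6213 + -0.020124·12.0545 = 0.0325  (Merck)
  w_4 = 0.442728·0.1757 + -0.020124·8.6500 = -0.0963  (Qualcomm)
Σw_i=1.0000  μᵀw=0.1530
σ²=wᵀΣw=λ₁·μ_p+λ₂ = 0.442728·0.153 + -0.020124 = 0.047613 ≈ 0.0476

0.3666


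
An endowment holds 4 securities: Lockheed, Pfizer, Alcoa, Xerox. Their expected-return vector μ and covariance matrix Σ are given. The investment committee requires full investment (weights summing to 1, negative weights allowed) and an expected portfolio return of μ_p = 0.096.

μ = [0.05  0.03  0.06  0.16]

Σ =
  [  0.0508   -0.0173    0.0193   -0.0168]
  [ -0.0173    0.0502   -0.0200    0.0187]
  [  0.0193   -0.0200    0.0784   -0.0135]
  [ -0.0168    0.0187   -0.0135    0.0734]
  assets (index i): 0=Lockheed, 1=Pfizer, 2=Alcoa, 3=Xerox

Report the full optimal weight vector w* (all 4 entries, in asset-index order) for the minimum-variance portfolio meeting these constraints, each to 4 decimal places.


0.2917  0.1192  0.1641  0.4249

x=Σ⁻¹μ = [1.6813  0.5903  0.9478  2.5886]
y=Σ⁻¹𝟙 = [29.1135  30.5954  16.0527  15.4453]
a=μᵀx=0.572810  b=𝟙ᵀx=5.807941  c=𝟙ᵀy=91.206845  D=ac−b²=18.512035
λ₁=(c·0.096−b)/D = (91.206845·0.096−5.807941)/18.512035 = 0.159243
λ₂=(a−b·0.096)/D = (0.572810−5.807941·0.096)/18.512035 = 0.000824
w* = 0.159243·x + 0.000824·y:
  w_0 = 0.159243·1.6813 + 0.000824·29.1135 = 0.2917  (Lockheed)
  w_1 = 0.159243·0.5903 + 0.000824·30.5954 = 0.1192  (Pfizer)
  w_2 = 0.159243·0.9478 + 0.000824·16.0527 = 0.1641  (Alcoa)
  w_3 = 0.159243·2.5886 + 0.000824·15.4453 = 0.4249  (Xerox)
Σw_i=1.0000  μᵀw=0.0960
σ²=wᵀΣw=λ₁·μ_p+λ₂ = 0.159243·0.096 + 0.000824 = 0.016111 ≈ 0.0161


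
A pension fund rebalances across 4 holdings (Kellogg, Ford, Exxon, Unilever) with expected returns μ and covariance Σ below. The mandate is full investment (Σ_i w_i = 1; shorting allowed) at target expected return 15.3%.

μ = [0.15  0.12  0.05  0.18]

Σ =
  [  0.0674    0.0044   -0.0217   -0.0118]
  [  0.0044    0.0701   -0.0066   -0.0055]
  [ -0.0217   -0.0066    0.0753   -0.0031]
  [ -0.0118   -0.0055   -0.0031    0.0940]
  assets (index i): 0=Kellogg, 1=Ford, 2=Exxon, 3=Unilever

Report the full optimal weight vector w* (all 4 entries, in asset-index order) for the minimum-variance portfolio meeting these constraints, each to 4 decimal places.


0.3895  0.1900  0.0301  0.3904

x=Σ⁻¹μ = [3.1263  1.8825  1.8319  2.4779]
y=Σ⁻¹𝟙 = [23.5802  16.0650  22.1122  15.2676]
a=μᵀx=1.232458  b=𝟙ᵀx=9.318610  c=𝟙ᵀy=77.025033  D=ac−b²=8.093655
λ₁=(c·0.153−b)/D = (77.025033·0.153−9.318610)/8.093655 = 0.304710
λ₂=(a−b·0.153)/D = (1.232458−9.318610·0.153)/8.093655 = -0.023882
w* = 0.304710·x + -0.023882·y:
  w_0 = 0.304710·3.1263 + -0.023882·23.5802 = 0.3895  (Kellogg)
  w_1 = 0.304710·1.8825 + -0.023882·16.0650 = 0.1900  (Ford)
  w_2 = 0.304710·1.8319 + -0.023882·22.1122 = 0.0301  (Exxon)
  w_3 = 0.304710·2.4779 + -0.023882·15.2676 = 0.3904  (Unilever)
Σw_i=1.0000  μᵀw=0.1530
σ²=wᵀΣw=λ₁·μ_p+λ₂ = 0.304710·0.153 + -0.023882 = 0.022739 ≈ 0.0227


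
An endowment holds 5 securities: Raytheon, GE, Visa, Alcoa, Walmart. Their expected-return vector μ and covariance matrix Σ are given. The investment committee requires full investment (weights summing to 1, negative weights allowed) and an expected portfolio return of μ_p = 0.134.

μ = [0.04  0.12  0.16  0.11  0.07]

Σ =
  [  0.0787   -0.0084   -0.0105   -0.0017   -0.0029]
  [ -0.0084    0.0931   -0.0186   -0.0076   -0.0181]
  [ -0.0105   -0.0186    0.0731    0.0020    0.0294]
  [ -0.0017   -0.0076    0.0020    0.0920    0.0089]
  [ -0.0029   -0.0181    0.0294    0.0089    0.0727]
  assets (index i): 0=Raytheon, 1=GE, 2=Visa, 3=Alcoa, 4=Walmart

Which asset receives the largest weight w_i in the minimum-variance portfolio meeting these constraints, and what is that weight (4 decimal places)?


u=Σ⁻¹μ = [1.1361  2.0970  2.7451  1.3050  0.2604]
v=Σ⁻¹𝟙 = [17.5042  18.6403  16.1280  11.2999  11.1887]
a=μᵀu=0.898087  b=𝟙ᵀu=7.543673  c=𝟙ᵀv=74.761028  D=ac−b²=10.234920
λ₁=(c·0.134−b)/D = (74.761028·0.134−7.543673)/10.234920 = 0.241751
λ₂=(a−b·0.134)/D = (0.898087−7.543673·0.134)/10.234920 = -0.011018
w* = 0.241751·u + -0.011018·v:
  w_0 = 0.241751·1.1361 + -0.011018·17.5042 = 0.0818  (Raytheon)
  w_1 = 0.241751·2.0970 + -0.011018·18.6403 = 0.3016  (GE)
  w_2 = 0.241751·2.7451 + -0.011018·16.1280 = 0.4859  (Visa)
  w_3 = 0.241751·1.3050 + -0.011018·11.2999 = 0.1910  (Alcoa)
  w_4 = 0.241751·0.2604 + -0.011018·11.1887 = -0.0603  (Walmart)
Σw_i=1.0000  μᵀw=0.1340
σ²=wᵀΣw=λ₁·μ_p+λ₂ = 0.241751·0.134 + -0.011018 = 0.021377 ≈ 0.0214

Visa (0.4859)


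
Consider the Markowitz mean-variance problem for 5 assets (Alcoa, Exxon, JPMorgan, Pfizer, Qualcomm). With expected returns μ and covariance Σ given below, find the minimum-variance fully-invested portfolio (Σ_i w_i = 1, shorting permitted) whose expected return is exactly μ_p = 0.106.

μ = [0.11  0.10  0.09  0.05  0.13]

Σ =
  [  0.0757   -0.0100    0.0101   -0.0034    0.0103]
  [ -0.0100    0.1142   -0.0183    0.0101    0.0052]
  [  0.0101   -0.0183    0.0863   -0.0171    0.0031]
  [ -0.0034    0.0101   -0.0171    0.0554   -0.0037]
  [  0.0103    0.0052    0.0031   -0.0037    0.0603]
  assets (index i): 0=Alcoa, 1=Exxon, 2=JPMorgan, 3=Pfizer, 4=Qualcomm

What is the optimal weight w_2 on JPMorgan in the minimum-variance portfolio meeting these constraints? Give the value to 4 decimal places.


0.1734

u=Σ⁻¹μ = [1.2135  0.9884  1.3056  1.3252  1.8776]
v=Σ⁻¹𝟙 = [11.3851  9.6854  16.3478  22.9895  14.3740]
a=μᵀu=0.660177  b=𝟙ᵀu=6.710303  c=𝟙ᵀv=74.781838  D=ac−b²=4.341103
λ₁=(c·0.106−b)/D = (74.781838·0.106−6.710303)/4.341103 = 0.280245
λ₂=(a−b·0.106)/D = (0.660177−6.710303·0.106)/4.341103 = -0.011775
w* = 0.280245·u + -0.011775·v:
  w_0 = 0.280245·1.2135 + -0.011775·11.3851 = 0.2060  (Alcoa)
  w_1 = 0.280245·0.9884 + -0.011775·9.6854 = 0.1630  (Exxon)
  w_2 = 0.280245·1.3056 + -0.011775·16.3478 = 0.1734  (JPMorgan)
  w_3 = 0.280245·1.3252 + -0.011775·22.9895 = 0.1007  (Pfizer)
  w_4 = 0.280245·1.8776 + -0.011775·14.3740 = 0.3569  (Qualcomm)
Σw_i=1.0000  μᵀw=0.1060
σ²=wᵀΣw=λ₁·μ_p+λ₂ = 0.280245·0.106 + -0.011775 = 0.017931 ≈ 0.0179


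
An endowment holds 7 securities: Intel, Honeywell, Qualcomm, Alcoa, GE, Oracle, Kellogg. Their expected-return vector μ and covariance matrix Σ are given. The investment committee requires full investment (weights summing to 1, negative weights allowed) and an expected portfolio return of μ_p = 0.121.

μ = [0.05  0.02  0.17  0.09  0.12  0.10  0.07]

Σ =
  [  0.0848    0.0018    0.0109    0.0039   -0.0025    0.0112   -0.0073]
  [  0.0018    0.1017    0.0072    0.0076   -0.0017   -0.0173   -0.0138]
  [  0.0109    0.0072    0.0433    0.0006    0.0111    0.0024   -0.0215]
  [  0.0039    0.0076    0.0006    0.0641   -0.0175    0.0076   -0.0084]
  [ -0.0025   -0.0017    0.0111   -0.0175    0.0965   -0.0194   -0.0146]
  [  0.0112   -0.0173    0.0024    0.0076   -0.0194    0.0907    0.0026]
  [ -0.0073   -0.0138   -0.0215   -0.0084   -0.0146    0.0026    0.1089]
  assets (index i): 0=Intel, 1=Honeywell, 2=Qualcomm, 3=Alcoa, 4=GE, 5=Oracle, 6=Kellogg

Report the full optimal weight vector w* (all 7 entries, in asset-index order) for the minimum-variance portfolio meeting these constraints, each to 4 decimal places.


0.0024  0.0237  0.3835  0.1704  0.1459  0.1060  0.1681

g=Σ⁻¹μ = [-0.0022  0.2281  4.3067  1.8807  1.6081  1.1655  1.8547]
h=Σ⁻¹𝟙 = [8.0958  11.7506  23.2847  19.1395  17.1330  13.1593  19.2707]
a=μᵀg=1.345209  b=𝟙ᵀg=11.041603  c=𝟙ᵀh=111.833660  D=ac−b²=28.522661
λ₁=(c·0.121−b)/D = (111.833660·0.121−11.041603)/28.522661 = 0.087308
λ₂=(a−b·0.121)/D = (1.345209−11.041603·0.121)/28.522661 = 0.000322
w* = 0.087308·g + 0.000322·h:
  w_0 = 0.087308·-0.0022 + 0.000322·8.0958 = 0.0024  (Intel)
  w_1 = 0.087308·0.2281 + 0.000322·11.7506 = 0.0237  (Honeywell)
  w_2 = 0.087308·4.3067 + 0.000322·23.2847 = 0.3835  (Qualcomm)
  w_3 = 0.087308·1.8807 + 0.000322·19.1395 = 0.1704  (Alcoa)
  w_4 = 0.087308·1.6081 + 0.000322·17.1330 = 0.1459  (GE)
  w_5 = 0.087308·1.1655 + 0.000322·13.1593 = 0.1060  (Oracle)
  w_6 = 0.087308·1.8547 + 0.000322·19.2707 = 0.1681  (Kellogg)
Σw_i=1.0000  μᵀw=0.1210
σ²=wᵀΣw=λ₁·μ_p+λ₂ = 0.087308·0.121 + 0.000322 = 0.010886 ≈ 0.0109


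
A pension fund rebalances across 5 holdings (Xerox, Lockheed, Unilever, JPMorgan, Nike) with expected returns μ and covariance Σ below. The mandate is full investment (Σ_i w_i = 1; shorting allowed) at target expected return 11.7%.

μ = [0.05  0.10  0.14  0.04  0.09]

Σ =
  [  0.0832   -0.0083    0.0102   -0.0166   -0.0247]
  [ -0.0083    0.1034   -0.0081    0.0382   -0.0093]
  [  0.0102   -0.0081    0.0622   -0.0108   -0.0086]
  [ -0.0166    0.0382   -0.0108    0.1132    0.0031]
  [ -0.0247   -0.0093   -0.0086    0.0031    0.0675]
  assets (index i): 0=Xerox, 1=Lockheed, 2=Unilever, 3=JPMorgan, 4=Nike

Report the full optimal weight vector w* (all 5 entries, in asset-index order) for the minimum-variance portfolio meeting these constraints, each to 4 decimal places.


x=Σ⁻¹μ = [1.1388  1.3758  2.5976  0.2420  2.2595]
y=Σ⁻¹𝟙 = [20.3078  11.8477  19.4321  8.9573  25.9427]
a=μᵀx=0.771227  b=𝟙ᵀx=7.613782  c=𝟙ᵀy=86.487554  D=ac−b²=8.731820
λ₁=(c·0.117−b)/D = (86.487554·0.117−7.613782)/8.731820 = 0.286912
λ₂=(a−b·0.117)/D = (0.771227−7.613782·0.117)/8.731820 = -0.013695
w* = 0.286912·x + -0.013695·y:
  w_0 = 0.286912·1.1388 + -0.013695·20.3078 = 0.0486  (Xerox)
  w_1 = 0.286912·1.3758 + -0.013695·11.8477 = 0.2325  (Lockheed)
  w_2 = 0.286912·2.5976 + -0.013695·19.4321 = 0.4792  (Unilever)
  w_3 = 0.286912·0.2420 + -0.013695·8.9573 = -0.0532  (JPMorgan)
  w_4 = 0.286912·2.2595 + -0.013695·25.9427 = 0.2930  (Nike)
Σw_i=1.0000  μᵀw=0.1170
σ²=wᵀΣw=λ₁·μ_p+λ₂ = 0.286912·0.117 + -0.013695 = 0.019873 ≈ 0.0199

0.0486  0.2325  0.4792  -0.0532  0.2930


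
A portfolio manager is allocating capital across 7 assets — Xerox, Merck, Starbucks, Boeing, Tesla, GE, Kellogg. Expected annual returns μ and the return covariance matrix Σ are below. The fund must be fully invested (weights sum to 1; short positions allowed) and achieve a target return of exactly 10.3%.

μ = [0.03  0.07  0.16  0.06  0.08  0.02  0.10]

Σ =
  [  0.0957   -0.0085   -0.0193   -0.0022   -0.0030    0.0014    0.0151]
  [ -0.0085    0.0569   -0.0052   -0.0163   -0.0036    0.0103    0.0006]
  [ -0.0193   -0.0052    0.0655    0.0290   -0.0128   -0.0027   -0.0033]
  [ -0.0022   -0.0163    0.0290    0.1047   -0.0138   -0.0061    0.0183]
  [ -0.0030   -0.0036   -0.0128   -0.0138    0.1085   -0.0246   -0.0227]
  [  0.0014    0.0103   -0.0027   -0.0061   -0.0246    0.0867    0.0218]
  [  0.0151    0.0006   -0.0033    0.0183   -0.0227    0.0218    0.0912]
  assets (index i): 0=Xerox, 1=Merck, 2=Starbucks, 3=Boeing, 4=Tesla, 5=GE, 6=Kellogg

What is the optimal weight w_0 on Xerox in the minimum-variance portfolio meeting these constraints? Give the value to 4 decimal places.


x=Σ⁻¹μ = [0.9460  1.6946  3.2691  -0.0800  1.5315  0.1933  1.3980]
y=Σ⁻¹𝟙 = [16.3310  23.4184  22.6502  9.0078  19.0474  13.0330  8.7446]
a=μᵀx=0.931457  b=𝟙ᵀx=8.952640  c=𝟙ᵀy=112.232523  D=ac−b²=24.389963
λ₁=(c·0.103−b)/D = (112.232523·0.103−8.952640)/24.389963 = 0.106901
λ₂=(a−b·0.103)/D = (0.931457−8.952640·0.103)/24.389963 = 0.000383
w* = 0.106901·x + 0.000383·y:
  w_0 = 0.106901·0.9460 + 0.000383·16.3310 = 0.1074  (Xerox)
  w_1 = 0.106901·1.6946 + 0.000383·23.4184 = 0.1901  (Merck)
  w_2 = 0.106901·3.2691 + 0.000383·22.6502 = 0.3581  (Starbucks)
  w_3 = 0.106901·-0.0800 + 0.000383·9.0078 = -0.0051  (Boeing)
  w_4 = 0.106901·1.5315 + 0.000383·19.0474 = 0.1710  (Tesla)
  w_5 = 0.106901·0.1933 + 0.000383·13.0330 = 0.0257  (GE)
  w_6 = 0.106901·1.3980 + 0.000383·8.7446 = 0.1528  (Kellogg)
Σw_i=1.0000  μᵀw=0.1030
σ²=wᵀΣw=λ₁·μ_p+λ₂ = 0.106901·0.103 + 0.000383 = 0.011394 ≈ 0.0114

0.1074


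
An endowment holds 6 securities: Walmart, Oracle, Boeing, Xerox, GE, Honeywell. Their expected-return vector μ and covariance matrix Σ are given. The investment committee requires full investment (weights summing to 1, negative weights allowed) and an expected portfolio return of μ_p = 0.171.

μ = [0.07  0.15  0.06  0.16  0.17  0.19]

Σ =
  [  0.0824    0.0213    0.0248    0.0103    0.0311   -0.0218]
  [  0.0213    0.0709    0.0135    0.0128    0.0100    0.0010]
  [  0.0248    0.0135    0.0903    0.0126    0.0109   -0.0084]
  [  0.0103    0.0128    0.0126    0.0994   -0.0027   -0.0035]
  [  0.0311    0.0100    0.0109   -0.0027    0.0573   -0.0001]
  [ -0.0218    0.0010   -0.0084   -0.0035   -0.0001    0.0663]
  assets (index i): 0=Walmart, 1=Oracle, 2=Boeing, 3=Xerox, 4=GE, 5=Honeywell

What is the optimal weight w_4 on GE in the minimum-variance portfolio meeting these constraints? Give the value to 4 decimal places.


u=Σ⁻¹μ = [-0.0324  1.3676  0.1838  1.5932  2.7910  2.9461]
v=Σ⁻¹𝟙 = [8.0251  7.0155  7.0935  8.3918  10.9511  18.9741]
a=μᵀu=1.503026  b=𝟙ᵀu=8.849157  c=𝟙ᵀv=60.451202  D=ac−b²=12.552150
λ₁=(c·0.171−b)/D = (60.451202·0.171−8.849157)/12.552150 = 0.118545
λ₂=(a−b·0.171)/D = (1.503026−8.849157·0.171)/12.552150 = -0.000811
w* = 0.118545·u + -0.000811·v:
  w_0 = 0.118545·-0.0324 + -0.000811·8.0251 = -0.0104  (Walmart)
  w_1 = 0.118545·1.3676 + -0.000811·7.0155 = 0.1564  (Oracle)
  w_2 = 0.118545·0.1838 + -0.000811·7.0935 = 0.0160  (Boeing)
  w_3 = 0.118545·1.5932 + -0.000811·8.3918 = 0.1821  (Xerox)
  w_4 = 0.118545·2.7910 + -0.000811·10.9511 = 0.3220  (GE)
  w_5 = 0.118545·2.9461 + -0.000811·18.9741 = 0.3339  (Honeywell)
Σw_i=1.0000  μᵀw=0.1710
σ²=wᵀΣw=λ₁·μ_p+λ₂ = 0.118545·0.171 + -0.000811 = 0.019460 ≈ 0.0195

0.3220


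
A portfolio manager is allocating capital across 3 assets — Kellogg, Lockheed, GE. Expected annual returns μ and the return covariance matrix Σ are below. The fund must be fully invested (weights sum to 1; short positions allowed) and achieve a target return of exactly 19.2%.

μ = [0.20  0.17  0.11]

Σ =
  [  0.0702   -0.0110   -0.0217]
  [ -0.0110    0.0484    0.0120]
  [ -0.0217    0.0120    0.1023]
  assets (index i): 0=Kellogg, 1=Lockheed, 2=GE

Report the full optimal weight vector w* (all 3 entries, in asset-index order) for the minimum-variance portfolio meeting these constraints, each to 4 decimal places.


0.5569  0.5313  -0.0882

p=Σ⁻¹μ = [3.9265  4.0495  1.4332]
q=Σ⁻¹𝟙 = [21.3954  22.6332  11.6587]
a=μᵀp=1.631367  b=𝟙ᵀp=9.409176  c=𝟙ᵀq=55.687261  D=ac−b²=2.313743
λ₁=(c·0.192−b)/D = (55.687261·0.192−9.409176)/2.313743 = 0.554417
λ₂=(a−b·0.192)/D = (1.631367−9.409176·0.192)/2.313743 = -0.075719
w* = 0.554417·p + -0.075719·q:
  w_0 = 0.554417·3.9265 + -0.075719·21.3954 = 0.5569  (Kellogg)
  w_1 = 0.554417·4.0495 + -0.075719·22.6332 = 0.5313  (Lockheed)
  w_2 = 0.554417·1.4332 + -0.075719·11.6587 = -0.0882  (GE)
Σw_i=1.0000  μᵀw=0.1920
σ²=wᵀΣw=λ₁·μ_p+λ₂ = 0.554417·0.192 + -0.075719 = 0.030729 ≈ 0.0307


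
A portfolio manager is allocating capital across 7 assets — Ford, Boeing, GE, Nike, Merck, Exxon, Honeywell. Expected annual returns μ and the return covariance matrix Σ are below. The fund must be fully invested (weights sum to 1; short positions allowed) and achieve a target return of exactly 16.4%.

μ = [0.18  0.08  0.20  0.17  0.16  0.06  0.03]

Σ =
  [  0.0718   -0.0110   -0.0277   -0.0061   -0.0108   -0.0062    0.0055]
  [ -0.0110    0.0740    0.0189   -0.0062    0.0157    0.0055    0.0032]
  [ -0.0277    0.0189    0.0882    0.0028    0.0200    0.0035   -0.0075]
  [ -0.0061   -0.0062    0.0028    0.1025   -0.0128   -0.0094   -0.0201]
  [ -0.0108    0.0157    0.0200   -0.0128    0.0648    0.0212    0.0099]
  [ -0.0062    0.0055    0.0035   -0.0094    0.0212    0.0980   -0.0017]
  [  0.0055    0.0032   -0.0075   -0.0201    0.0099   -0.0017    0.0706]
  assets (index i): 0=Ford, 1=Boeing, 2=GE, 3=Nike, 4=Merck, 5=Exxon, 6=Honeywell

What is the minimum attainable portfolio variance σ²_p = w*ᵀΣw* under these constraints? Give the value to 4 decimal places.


g=Σ⁻¹μ = [4.2597  0.6051  2.9163  2.3464  2.3283  0.4776  0.7285]
h=Σ⁻¹𝟙 = [23.7895  11.1750  14.7771  16.9383  9.4453  10.4327  17.1234]
a=μᵀg=2.220347  b=𝟙ᵀg=13.661941  c=𝟙ᵀh=103.681218  D=ac−b²=43.559680
λ₁=(c·0.164−b)/D = (103.681218·0.164−13.661941)/43.559680 = 0.076717
λ₂=(a−b·0.164)/D = (2.220347−13.661941·0.164)/43.559680 = -0.000464
w* = 0.076717·g + -0.000464·h:
  w_0 = 0.076717·4.2597 + -0.000464·23.7895 = 0.3158  (Ford)
  w_1 = 0.076717·0.6051 + -0.000464·11.1750 = 0.0412  (Boeing)
  w_2 = 0.076717·2.9163 + -0.000464·14.7771 = 0.2169  (GE)
  w_3 = 0.076717·2.3464 + -0.000464·16.9383 = 0.1721  (Nike)
  w_4 = 0.076717·2.3283 + -0.000464·9.4453 = 0.1742  (Merck)
  w_5 = 0.076717·0.4776 + -0.000464·10.4327 = 0.0318  (Exxon)
  w_6 = 0.076717·0.7285 + -0.000464·17.1234 = 0.0479  (Honeywell)
Σw_i=1.0000  μᵀw=0.1640
σ²=wᵀΣw=λ₁·μ_p+λ₂ = 0.076717·0.164 + -0.000464 = 0.012118 ≈ 0.0121

0.0121


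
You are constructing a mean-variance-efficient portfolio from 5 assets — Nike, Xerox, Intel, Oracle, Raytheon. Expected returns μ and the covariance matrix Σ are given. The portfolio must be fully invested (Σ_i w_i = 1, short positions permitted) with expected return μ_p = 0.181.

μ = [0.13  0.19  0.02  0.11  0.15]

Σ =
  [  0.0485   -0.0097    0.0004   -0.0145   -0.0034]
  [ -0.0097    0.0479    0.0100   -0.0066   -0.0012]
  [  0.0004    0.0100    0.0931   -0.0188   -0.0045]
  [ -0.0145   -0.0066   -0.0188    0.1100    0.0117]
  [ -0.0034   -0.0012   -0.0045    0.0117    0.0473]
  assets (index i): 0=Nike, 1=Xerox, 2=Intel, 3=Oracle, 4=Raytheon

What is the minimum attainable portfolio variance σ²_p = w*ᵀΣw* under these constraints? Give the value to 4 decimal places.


0.0176

p=Σ⁻¹μ = [4.4000  5.1297  0.1173  1.5630  3.2422]
q=Σ⁻¹𝟙 = [31.9067  27.4633  11.6549  14.6369  21.6202]
a=μᵀp=2.207242  b=𝟙ᵀp=14.452095  c=𝟙ᵀq=107.282042  D=ac−b²=27.934352
λ₁=(c·0.181−b)/D = (107.282042·0.181−14.452095)/27.934352 = 0.177772
λ₂=(a−b·0.181)/D = (2.207242−14.452095·0.181)/27.934352 = -0.014627
w* = 0.177772·p + -0.014627·q:
  w_0 = 0.177772·4.4000 + -0.014627·31.9067 = 0.3155  (Nike)
  w_1 = 0.177772·5.1297 + -0.014627·27.4633 = 0.5102  (Xerox)
  w_2 = 0.177772·0.1173 + -0.014627·11.6549 = -0.1496  (Intel)
  w_3 = 0.177772·1.5630 + -0.014627·14.6369 = 0.0638  (Oracle)
  w_4 = 0.177772·3.2422 + -0.014627·21.6202 = 0.2601  (Raytheon)
Σw_i=1.0000  μᵀw=0.1810
σ²=wᵀΣw=λ₁·μ_p+λ₂ = 0.177772·0.181 + -0.014627 = 0.017550 ≈ 0.0176
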